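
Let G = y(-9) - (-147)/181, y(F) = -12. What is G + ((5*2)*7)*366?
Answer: 4635195/181 ≈ 25609.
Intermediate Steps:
G = -2025/181 (G = -12 - (-147)/181 = -12 - 1*(-147/181) = -12 + 147/181 = -2025/181 ≈ -11.188)
G + ((5*2)*7)*366 = -2025/181 + ((5*2)*7)*366 = -2025/181 + (10*7)*366 = -2025/181 + 70*366 = -2025/181 + 25620 = 4635195/181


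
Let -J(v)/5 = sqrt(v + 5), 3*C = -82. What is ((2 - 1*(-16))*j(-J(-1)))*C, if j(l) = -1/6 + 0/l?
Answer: 82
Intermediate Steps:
C = -82/3 (C = (1/3)*(-82) = -82/3 ≈ -27.333)
J(v) = -5*sqrt(5 + v) (J(v) = -5*sqrt(v + 5) = -5*sqrt(5 + v))
j(l) = -1/6 (j(l) = -1*1/6 + 0 = -1/6 + 0 = -1/6)
((2 - 1*(-16))*j(-J(-1)))*C = ((2 - 1*(-16))*(-1/6))*(-82/3) = ((2 + 16)*(-1/6))*(-82/3) = (18*(-1/6))*(-82/3) = -3*(-82/3) = 82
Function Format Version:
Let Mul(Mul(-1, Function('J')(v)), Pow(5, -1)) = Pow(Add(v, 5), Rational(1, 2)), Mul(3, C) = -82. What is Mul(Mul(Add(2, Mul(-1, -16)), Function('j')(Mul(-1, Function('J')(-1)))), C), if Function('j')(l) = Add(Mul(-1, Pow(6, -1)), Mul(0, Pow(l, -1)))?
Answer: 82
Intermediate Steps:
C = Rational(-82, 3) (C = Mul(Rational(1, 3), -82) = Rational(-82, 3) ≈ -27.333)
Function('J')(v) = Mul(-5, Pow(Add(5, v), Rational(1, 2))) (Function('J')(v) = Mul(-5, Pow(Add(v, 5), Rational(1, 2))) = Mul(-5, Pow(Add(5, v), Rational(1, 2))))
Function('j')(l) = Rational(-1, 6) (Function('j')(l) = Add(Mul(-1, Rational(1, 6)), 0) = Add(Rational(-1, 6), 0) = Rational(-1, 6))
Mul(Mul(Add(2, Mul(-1, -16)), Function('j')(Mul(-1, Function('J')(-1)))), C) = Mul(Mul(Add(2, Mul(-1, -16)), Rational(-1, 6)), Rational(-82, 3)) = Mul(Mul(Add(2, 16), Rational(-1, 6)), Rational(-82, 3)) = Mul(Mul(18, Rational(-1, 6)), Rational(-82, 3)) = Mul(-3, Rational(-82, 3)) = 82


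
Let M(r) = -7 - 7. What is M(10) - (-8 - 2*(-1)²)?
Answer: -4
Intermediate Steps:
M(r) = -14
M(10) - (-8 - 2*(-1)²) = -14 - (-8 - 2*(-1)²) = -14 - (-8 - 2*1) = -14 - (-8 - 2) = -14 - 1*(-10) = -14 + 10 = -4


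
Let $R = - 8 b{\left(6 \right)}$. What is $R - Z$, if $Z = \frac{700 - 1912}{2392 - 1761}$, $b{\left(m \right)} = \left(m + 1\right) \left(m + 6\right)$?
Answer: $- \frac{422820}{631} \approx -670.08$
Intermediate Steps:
$b{\left(m \right)} = \left(1 + m\right) \left(6 + m\right)$
$Z = - \frac{1212}{631} \approx -1.9208$
$R = -672$ ($R = - 8 \left(6 + 6^{2} + 7 \cdot 6\right) = - 8 \left(6 + 36 + 42\right) = \left(-8\right) 84 = -672$)
$R - Z = -672 - - \frac{1212}{631} = -672 + \frac{1212}{631} = - \frac{422820}{631}$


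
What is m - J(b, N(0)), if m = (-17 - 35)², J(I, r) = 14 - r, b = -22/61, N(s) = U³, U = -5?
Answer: 2565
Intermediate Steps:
N(s) = -125 (N(s) = (-5)³ = -125)
b = -22/61 (b = -22*1/61 = -22/61 ≈ -0.36066)
m = 2704 (m = (-52)² = 2704)
m - J(b, N(0)) = 2704 - (14 - 1*(-125)) = 2704 - (14 + 125) = 2704 - 1*139 = 2704 - 139 = 2565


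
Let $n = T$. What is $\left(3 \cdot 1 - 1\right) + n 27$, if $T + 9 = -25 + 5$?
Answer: $-781$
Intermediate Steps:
$T = -29$ ($T = -9 + \left(-25 + 5\right) = -9 - 20 = -29$)
$n = -29$
$\left(3 \cdot 1 - 1\right) + n 27 = \left(3 \cdot 1 - 1\right) - 783 = \left(3 - 1\right) - 783 = 2 - 783 = -781$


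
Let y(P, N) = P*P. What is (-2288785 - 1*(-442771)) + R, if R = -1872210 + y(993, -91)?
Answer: -2732175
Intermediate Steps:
y(P, N) = P²
R = -886161 (R = -1872210 + 993² = -1872210 + 986049 = -886161)
(-2288785 - 1*(-442771)) + R = (-2288785 - 1*(-442771)) - 886161 = (-2288785 + 442771) - 886161 = -1846014 - 886161 = -2732175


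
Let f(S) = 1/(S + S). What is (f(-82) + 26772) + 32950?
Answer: 9794407/164 ≈ 59722.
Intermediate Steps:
f(S) = 1/(2*S)
(f(-82) + 26772) + 32950 = ((½)/(-82) + 26772) + 32950 = ((½)*(-1/82) + 26772) + 32950 = (-1/164 + 26772) + 32950 = 4390607/164 + 32950 = 9794407/164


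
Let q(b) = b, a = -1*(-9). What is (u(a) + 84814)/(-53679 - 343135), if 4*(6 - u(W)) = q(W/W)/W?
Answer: -3053519/14285304 ≈ -0.21375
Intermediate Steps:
a = 9
u(W) = 6 - 1/(4*W) (u(W) = 6 - W/W/(4*W) = 6 - 1/(4*W))
(u(a) + 84814)/(-53679 - 343135) = ((6 - ¼/9) + 84814)/(-53679 - 343135) = ((6 - ¼*⅑) + 84814)/(-396814) = ((6 - 1/36) + 84814)*(-1/396814) = (215/36 + 84814)*(-1/396814) = (3053519/36)*(-1/396814) = -3053519/14285304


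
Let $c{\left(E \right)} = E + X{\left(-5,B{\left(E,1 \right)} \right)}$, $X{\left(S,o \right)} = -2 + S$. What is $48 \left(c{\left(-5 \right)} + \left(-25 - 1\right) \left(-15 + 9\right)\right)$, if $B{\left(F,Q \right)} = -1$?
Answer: $6912$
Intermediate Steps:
$c{\left(E \right)} = -7 + E$ ($c{\left(E \right)} = E - 7 = -7 + E$)
$48 \left(c{\left(-5 \right)} + \left(-25 - 1\right) \left(-15 + 9\right)\right) = 48 \left(\left(-7 - 5\right) + \left(-25 - 1\right) \left(-15 + 9\right)\right) = 48 \left(-12 - -156\right) = 48 \left(-12 + 156\right) = 48 \cdot 144 = 6912$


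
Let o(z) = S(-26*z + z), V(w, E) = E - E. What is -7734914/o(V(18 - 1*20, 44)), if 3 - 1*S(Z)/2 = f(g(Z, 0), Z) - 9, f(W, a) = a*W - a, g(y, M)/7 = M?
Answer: -3867457/12 ≈ -3.2229e+5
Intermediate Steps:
g(y, M) = 7*M
V(w, E) = 0
f(W, a) = -a + W*a (f(W, a) = W*a - a = -a + W*a)
S(Z) = 24 + 2*Z (S(Z) = 6 - 2*(Z*(-1 + 7*0) - 9) = 6 - 2*(Z*(-1 + 0) - 9) = 6 - 2*(Z*(-1) - 9) = 6 - 2*(-Z - 9) = 6 - 2*(-9 - Z) = 6 + (18 + 2*Z) = 24 + 2*Z)
o(z) = 24 - 50*z (o(z) = 24 + 2*(-26*z + z) = 24 + 2*(-25*z) = 24 - 50*z)
-7734914/o(V(18 - 1*20, 44)) = -7734914/(24 - 50*0) = -7734914/(24 + 0) = -7734914/24 = -7734914*1/24 = -3867457/12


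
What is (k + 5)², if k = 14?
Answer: 361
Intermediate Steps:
(k + 5)² = (14 + 5)² = 19² = 361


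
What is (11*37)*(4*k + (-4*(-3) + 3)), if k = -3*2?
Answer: -3663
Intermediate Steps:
k = -6
(11*37)*(4*k + (-4*(-3) + 3)) = (11*37)*(4*(-6) + (-4*(-3) + 3)) = 407*(-24 + (12 + 3)) = 407*(-24 + 15) = 407*(-9) = -3663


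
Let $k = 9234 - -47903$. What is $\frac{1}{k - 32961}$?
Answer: $\frac{1}{24176} \approx 4.1363 \cdot 10^{-5}$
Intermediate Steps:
$k = 57137$ ($k = 9234 + 47903 = 57137$)
$\frac{1}{k - 32961} = \frac{1}{57137 - 32961} = \frac{1}{24176}$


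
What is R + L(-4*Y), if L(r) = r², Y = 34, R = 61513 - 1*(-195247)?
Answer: 275256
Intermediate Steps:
R = 256760 (R = 61513 + 195247 = 256760)
R + L(-4*Y) = 256760 + (-4*34)² = 256760 + (-136)² = 256760 + 18496 = 275256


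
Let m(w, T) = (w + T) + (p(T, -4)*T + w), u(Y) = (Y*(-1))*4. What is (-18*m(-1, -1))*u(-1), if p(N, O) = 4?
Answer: 504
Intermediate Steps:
u(Y) = -4*Y (u(Y) = -Y*4 = -4*Y)
m(w, T) = 2*w + 5*T (m(w, T) = (w + T) + (4*T + w) = (T + w) + (w + 4*T) = 2*w + 5*T)
(-18*m(-1, -1))*u(-1) = (-18*(2*(-1) + 5*(-1)))*(-4*(-1)) = -18*(-2 - 5)*4 = -18*(-7)*4 = 126*4 = 504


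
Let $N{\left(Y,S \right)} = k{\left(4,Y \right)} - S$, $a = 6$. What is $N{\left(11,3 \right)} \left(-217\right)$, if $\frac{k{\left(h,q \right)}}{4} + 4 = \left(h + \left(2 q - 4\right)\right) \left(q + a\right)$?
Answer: $-320509$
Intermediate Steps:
$k{\left(h,q \right)} = -16 + 4 \left(6 + q\right) \left(-4 + h + 2 q\right)$ ($k{\left(h,q \right)} = -16 + 4 \left(h + \left(2 q - 4\right)\right) \left(q + 6\right) = -16 + 4 \left(h + \left(-4 + 2 q\right)\right) \left(6 + q\right) = -16 + 4 \left(-4 + h + 2 q\right) \left(6 + q\right) = -16 + 4 \left(6 + q\right) \left(-4 + h + 2 q\right)$)
$N{\left(Y,S \right)} = -16 - S + 8 Y^{2} + 48 Y$ ($N{\left(Y,S \right)} = \left(-112 + 8 Y^{2} + 24 \cdot 4 + 32 Y + 4 \cdot 4 Y\right) - S = \left(-112 + 8 Y^{2} + 96 + 32 Y + 16 Y\right) - S = \left(-16 + 8 Y^{2} + 48 Y\right) - S = -16 - S + 8 Y^{2} + 48 Y$)
$N{\left(11,3 \right)} \left(-217\right) = \left(-16 - 3 + 8 \cdot 11^{2} + 48 \cdot 11\right) \left(-217\right) = \left(-16 - 3 + 8 \cdot 121 + 528\right) \left(-217\right) = \left(-16 - 3 + 968 + 528\right) \left(-217\right) = 1477 \left(-217\right) = -320509$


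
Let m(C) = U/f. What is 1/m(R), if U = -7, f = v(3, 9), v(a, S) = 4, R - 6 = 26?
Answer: -4/7 ≈ -0.57143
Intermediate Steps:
R = 32 (R = 6 + 26 = 32)
f = 4
m(C) = -7/4
1/m(R) = 1/(-7/4) = -4/7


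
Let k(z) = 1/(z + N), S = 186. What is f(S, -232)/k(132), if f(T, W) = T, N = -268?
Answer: -25296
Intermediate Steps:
k(z) = 1/(-268 + z) (k(z) = 1/(z - 268) = 1/(-268 + z))
f(S, -232)/k(132) = 186/(1/(-268 + 132)) = 186/(1/(-136)) = 186/(-1/136) = 186*(-136) = -25296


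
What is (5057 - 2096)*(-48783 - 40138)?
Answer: -263295081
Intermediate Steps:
(5057 - 2096)*(-48783 - 40138) = 2961*(-88921) = -263295081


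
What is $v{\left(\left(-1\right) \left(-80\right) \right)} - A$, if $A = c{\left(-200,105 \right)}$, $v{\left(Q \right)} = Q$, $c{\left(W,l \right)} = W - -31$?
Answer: $249$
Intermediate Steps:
$c{\left(W,l \right)} = 31 + W$ ($c{\left(W,l \right)} = W + 31 = 31 + W$)
$A = -169$ ($A = 31 - 200 = -169$)
$v{\left(\left(-1\right) \left(-80\right) \right)} - A = \left(-1\right) \left(-80\right) - -169 = 80 + 169 = 249$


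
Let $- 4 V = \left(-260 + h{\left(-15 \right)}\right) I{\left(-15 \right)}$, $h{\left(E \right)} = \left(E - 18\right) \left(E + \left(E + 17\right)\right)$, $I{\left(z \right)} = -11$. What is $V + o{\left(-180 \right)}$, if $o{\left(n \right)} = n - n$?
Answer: $\frac{1859}{4} \approx 464.75$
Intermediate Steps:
$h{\left(E \right)} = \left(-18 + E\right) \left(17 + 2 E\right)$ ($h{\left(E \right)} = \left(-18 + E\right) \left(E + \left(17 + E\right)\right) = \left(-18 + E\right) \left(17 + 2 E\right)$)
$o{\left(n \right)} = 0$
$V = \frac{1859}{4}$ ($V = - \frac{\left(-260 - \left(21 - 450\right)\right) \left(-11\right)}{4} = - \frac{\left(-260 + \left(-306 + 285 + 2 \cdot 225\right)\right) \left(-11\right)}{4} = - \frac{\left(-260 + \left(-306 + 285 + 450\right)\right) \left(-11\right)}{4} = - \frac{\left(-260 + 429\right) \left(-11\right)}{4} = - \frac{169 \left(-11\right)}{4} = \left(- \frac{1}{4}\right) \left(-1859\right) = \frac{1859}{4} \approx 464.75$)
$V + o{\left(-180 \right)} = \frac{1859}{4} + 0 = \frac{1859}{4}$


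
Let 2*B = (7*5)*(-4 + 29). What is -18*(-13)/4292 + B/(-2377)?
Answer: -330383/2550521 ≈ -0.12954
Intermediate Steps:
B = 875/2 (B = ((7*5)*(-4 + 29))/2 = (35*25)/2 = (1/2)*875 = 875/2 ≈ 437.50)
-18*(-13)/4292 + B/(-2377) = -18*(-13)/4292 + (875/2)/(-2377) = 234*(1/4292) + (875/2)*(-1/2377) = 117/2146 - 875/4754 = -330383/2550521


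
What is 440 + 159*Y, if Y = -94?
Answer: -14506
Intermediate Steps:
440 + 159*Y = 440 + 159*(-94) = 440 - 14946 = -14506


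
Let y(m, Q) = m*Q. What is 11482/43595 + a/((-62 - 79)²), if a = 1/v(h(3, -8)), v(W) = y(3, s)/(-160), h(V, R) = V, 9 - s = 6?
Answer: 2047487578/7800409755 ≈ 0.26248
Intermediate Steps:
s = 3 (s = 9 - 1*6 = 9 - 6 = 3)
y(m, Q) = Q*m
v(W) = -9/160 (v(W) = (3*3)/(-160) = 9*(-1/160) = -9/160)
a = -160/9 (a = 1/(-9/160) = -160/9 ≈ -17.778)
11482/43595 + a/((-62 - 79)²) = 11482/43595 - 160/(9*(-62 - 79)²) = 11482*(1/43595) - 160/(9*((-141)²)) = 11482/43595 - 160/9/19881 = 11482/43595 - 160/9*1/19881 = 11482/43595 - 160/178929 = 2047487578/7800409755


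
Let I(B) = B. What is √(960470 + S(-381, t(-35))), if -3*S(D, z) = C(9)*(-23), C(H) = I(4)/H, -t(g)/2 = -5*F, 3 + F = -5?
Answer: √77798346/9 ≈ 980.04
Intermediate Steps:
F = -8 (F = -3 - 5 = -8)
t(g) = -80 (t(g) = -(-10)*(-8) = -2*40 = -80)
C(H) = 4/H
S(D, z) = 92/27 (S(D, z) = -4/9*(-23)/3 = -4*(⅑)*(-23)/3 = -4*(-23)/27 = -⅓*(-92/9) = 92/27)
√(960470 + S(-381, t(-35))) = √(960470 + 92/27) = √(25932782/27) = √77798346/9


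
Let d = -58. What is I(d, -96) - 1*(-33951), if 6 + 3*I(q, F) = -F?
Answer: 33981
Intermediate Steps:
I(q, F) = -2 - F/3 (I(q, F) = -2 + (-F)/3 = -2 - F/3)
I(d, -96) - 1*(-33951) = (-2 - ⅓*(-96)) - 1*(-33951) = (-2 + 32) + 33951 = 30 + 33951 = 33981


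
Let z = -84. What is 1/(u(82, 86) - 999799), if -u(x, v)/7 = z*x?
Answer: -1/951583 ≈ -1.0509e-6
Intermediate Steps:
u(x, v) = 588*x (u(x, v) = -(-588)*x = 588*x)
1/(u(82, 86) - 999799) = 1/(588*82 - 999799) = 1/(48216 - 999799) = 1/(-951583) = -1/951583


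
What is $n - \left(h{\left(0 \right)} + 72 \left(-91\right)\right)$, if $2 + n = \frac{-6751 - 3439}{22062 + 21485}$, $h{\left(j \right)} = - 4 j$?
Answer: $\frac{285222660}{43547} \approx 6549.8$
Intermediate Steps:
$n = - \frac{97284}{43547}$ ($n = -2 + \frac{-6751 - 3439}{22062 + 21485} = -2 - \frac{10190}{43547} = - \frac{97284}{43547} \approx -2.234$)
$n - \left(h{\left(0 \right)} + 72 \left(-91\right)\right) = - \frac{97284}{43547} - \left(\left(-4\right) 0 + 72 \left(-91\right)\right) = - \frac{97284}{43547} - \left(0 - 6552\right) = - \frac{97284}{43547} - -6552 = - \frac{97284}{43547} + 6552 = \frac{285222660}{43547}$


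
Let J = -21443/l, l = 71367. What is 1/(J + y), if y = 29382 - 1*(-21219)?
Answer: 71367/3611220124 ≈ 1.9763e-5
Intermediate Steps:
J = -21443/71367 ≈ -0.30046
y = 50601 (y = 29382 + 21219 = 50601)
1/(J + y) = 1/(-21443/71367 + 50601) = 1/(3611220124/71367) = 71367/3611220124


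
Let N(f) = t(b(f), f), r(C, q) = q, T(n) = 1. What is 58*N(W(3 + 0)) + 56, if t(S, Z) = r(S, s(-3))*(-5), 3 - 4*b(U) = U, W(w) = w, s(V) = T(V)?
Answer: -234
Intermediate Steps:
s(V) = 1
b(U) = ¾ - U/4
t(S, Z) = -5 (t(S, Z) = 1*(-5) = -5)
N(f) = -5
58*N(W(3 + 0)) + 56 = 58*(-5) + 56 = -290 + 56 = -234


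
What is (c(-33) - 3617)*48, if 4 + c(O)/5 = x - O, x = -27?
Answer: -173136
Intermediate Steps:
c(O) = -155 - 5*O (c(O) = -20 + 5*(-27 - O) = -20 + (-135 - 5*O) = -155 - 5*O)
(c(-33) - 3617)*48 = ((-155 - 5*(-33)) - 3617)*48 = ((-155 + 165) - 3617)*48 = (10 - 3617)*48 = -3607*48 = -173136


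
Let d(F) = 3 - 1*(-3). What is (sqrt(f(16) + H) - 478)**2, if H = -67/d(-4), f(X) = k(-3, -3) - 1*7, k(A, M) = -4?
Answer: (2868 - I*sqrt(798))**2/36 ≈ 2.2846e+5 - 4501.0*I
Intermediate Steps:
d(F) = 6 (d(F) = 3 + 3 = 6)
f(X) = -11 (f(X) = -4 - 1*7 = -4 - 7 = -11)
H = -67/6 ≈ -11.167
(sqrt(f(16) + H) - 478)**2 = (sqrt(-11 - 67/6) - 478)**2 = (sqrt(-133/6) - 478)**2 = (I*sqrt(798)/6 - 478)**2 = (-478 + I*sqrt(798)/6)**2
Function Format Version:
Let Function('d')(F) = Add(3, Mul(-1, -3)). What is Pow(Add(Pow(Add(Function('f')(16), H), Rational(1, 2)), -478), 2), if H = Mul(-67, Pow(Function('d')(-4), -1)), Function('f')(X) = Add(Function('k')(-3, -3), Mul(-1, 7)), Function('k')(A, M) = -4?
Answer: Mul(Rational(1, 36), Pow(Add(2868, Mul(-1, I, Pow(798, Rational(1, 2)))), 2)) ≈ Add(2.2846e+5, Mul(-4501.0, I))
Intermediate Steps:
Function('d')(F) = 6 (Function('d')(F) = Add(3, 3) = 6)
Function('f')(X) = -11 (Function('f')(X) = Add(-4, Mul(-1, 7)) = Add(-4, -7) = -11)
H = Rational(-67, 6) (H = Mul(-67, Pow(6, -1)) = Mul(-67, Rational(1, 6)) = Rational(-67, 6) ≈ -11.167)
Pow(Add(Pow(Add(Function('f')(16), H), Rational(1, 2)), -478), 2) = Pow(Add(Pow(Add(-11, Rational(-67, 6)), Rational(1, 2)), -478), 2) = Pow(Add(Pow(Rational(-133, 6), Rational(1, 2)), -478), 2) = Pow(Add(Mul(Rational(1, 6), I, Pow(798, Rational(1, 2))), -478), 2) = Pow(Add(-478, Mul(Rational(1, 6), I, Pow(798, Rational(1, 2)))), 2)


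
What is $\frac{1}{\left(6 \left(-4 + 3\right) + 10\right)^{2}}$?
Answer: $\frac{1}{16} \approx 0.0625$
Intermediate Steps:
$\frac{1}{\left(6 \left(-4 + 3\right) + 10\right)^{2}} = \frac{1}{\left(6 \left(-1\right) + 10\right)^{2}} = \frac{1}{\left(-6 + 10\right)^{2}} = \frac{1}{4^{2}} = \frac{1}{16}$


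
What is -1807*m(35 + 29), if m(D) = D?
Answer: -115648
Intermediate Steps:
-1807*m(35 + 29) = -1807*(35 + 29) = -1807*64 = -115648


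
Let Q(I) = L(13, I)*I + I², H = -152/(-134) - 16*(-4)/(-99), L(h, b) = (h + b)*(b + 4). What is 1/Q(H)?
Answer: 291830038137/8687554931888 ≈ 0.033592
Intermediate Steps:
L(h, b) = (4 + b)*(b + h) (L(h, b) = (b + h)*(4 + b) = (4 + b)*(b + h))
H = 3236/6633 (H = -152*(-1/134) + 64*(-1/99) = 76/67 - 64/99 = 3236/6633 ≈ 0.48786)
Q(I) = I² + I*(52 + I² + 17*I) (Q(I) = (I² + 4*I + 4*13 + I*13)*I + I² = (I² + 4*I + 52 + 13*I)*I + I² = (52 + I² + 17*I)*I + I² = I*(52 + I² + 17*I) + I² = I² + I*(52 + I² + 17*I))
1/Q(H) = 1/(3236*(52 + (3236/6633)² + 18*(3236/6633))/6633) = 1/(3236*(52 + 10471696/43996689 + 6472/737)/6633) = 1/((3236/6633)*(2684658508/43996689)) = 1/(8687554931888/291830038137) = 291830038137/8687554931888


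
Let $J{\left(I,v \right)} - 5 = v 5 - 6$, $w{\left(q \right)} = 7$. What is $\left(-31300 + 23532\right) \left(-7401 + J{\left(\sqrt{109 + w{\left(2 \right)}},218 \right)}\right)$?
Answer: $49031616$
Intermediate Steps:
$J{\left(I,v \right)} = -1 + 5 v$ ($J{\left(I,v \right)} = 5 + \left(v 5 - 6\right) = 5 + \left(5 v - 6\right) = 5 + \left(-6 + 5 v\right) = -1 + 5 v$)
$\left(-31300 + 23532\right) \left(-7401 + J{\left(\sqrt{109 + w{\left(2 \right)}},218 \right)}\right) = \left(-31300 + 23532\right) \left(-7401 + \left(-1 + 5 \cdot 218\right)\right) = - 7768 \left(-7401 + \left(-1 + 1090\right)\right) = - 7768 \left(-7401 + 1089\right) = \left(-7768\right) \left(-6312\right) = 49031616$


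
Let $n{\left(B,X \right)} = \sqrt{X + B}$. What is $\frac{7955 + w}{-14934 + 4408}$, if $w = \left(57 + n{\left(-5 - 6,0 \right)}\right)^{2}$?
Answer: $- \frac{11193}{10526} - \frac{3 i \sqrt{11}}{277} \approx -1.0634 - 0.03592 i$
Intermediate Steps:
$n{\left(B,X \right)} = \sqrt{B + X}$
$w = \left(57 + i \sqrt{11}\right)^{2}$ ($w = \left(57 + \sqrt{\left(-5 - 6\right) + 0}\right)^{2} = \left(57 + \sqrt{-11 + 0}\right)^{2} = \left(57 + \sqrt{-11}\right)^{2} = \left(57 + i \sqrt{11}\right)^{2} \approx 3238.0 + 378.1 i$)
$\frac{7955 + w}{-14934 + 4408} = \frac{7955 + \left(57 + i \sqrt{11}\right)^{2}}{-14934 + 4408} = \frac{7955 + \left(57 + i \sqrt{11}\right)^{2}}{-10526} = \left(7955 + \left(57 + i \sqrt{11}\right)^{2}\right) \left(- \frac{1}{10526}\right) = - \frac{7955}{10526} - \frac{\left(57 + i \sqrt{11}\right)^{2}}{10526}$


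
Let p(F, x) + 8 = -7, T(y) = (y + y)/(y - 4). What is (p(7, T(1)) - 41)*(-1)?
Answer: 56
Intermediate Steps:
T(y) = 2*y/(-4 + y) (T(y) = (2*y)/(-4 + y) = 2*y/(-4 + y))
p(F, x) = -15 (p(F, x) = -8 - 7 = -15)
(p(7, T(1)) - 41)*(-1) = (-15 - 41)*(-1) = -56*(-1) = 56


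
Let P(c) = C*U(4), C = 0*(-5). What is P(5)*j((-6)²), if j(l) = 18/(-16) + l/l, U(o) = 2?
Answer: 0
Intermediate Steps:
C = 0
j(l) = -⅛ (j(l) = 18*(-1/16) + 1 = -9/8 + 1 = -⅛)
P(c) = 0 (P(c) = 0*2 = 0)
P(5)*j((-6)²) = 0*(-⅛) = 0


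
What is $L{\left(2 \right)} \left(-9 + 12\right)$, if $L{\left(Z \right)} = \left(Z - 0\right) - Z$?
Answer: $0$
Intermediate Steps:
$L{\left(Z \right)} = 0$ ($L{\left(Z \right)} = \left(Z + 0\right) - Z = Z - Z = 0$)
$L{\left(2 \right)} \left(-9 + 12\right) = 0 \left(-9 + 12\right) = 0 \cdot 3 = 0$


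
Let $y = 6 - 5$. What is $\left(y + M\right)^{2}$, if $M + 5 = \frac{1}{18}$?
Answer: $\frac{5041}{324} \approx 15.559$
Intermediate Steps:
$y = 1$
$M = - \frac{89}{18}$ ($M = -5 + \frac{1}{18} = - \frac{89}{18} \approx -4.9444$)
$\left(y + M\right)^{2} = \left(1 - \frac{89}{18}\right)^{2} = \left(- \frac{71}{18}\right)^{2} = \frac{5041}{324}$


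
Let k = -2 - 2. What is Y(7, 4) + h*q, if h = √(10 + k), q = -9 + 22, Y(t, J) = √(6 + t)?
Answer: √13 + 13*√6 ≈ 35.449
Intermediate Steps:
k = -4
q = 13
h = √6 (h = √(10 - 4) = √6 ≈ 2.4495)
Y(7, 4) + h*q = √(6 + 7) + √6*13 = √13 + 13*√6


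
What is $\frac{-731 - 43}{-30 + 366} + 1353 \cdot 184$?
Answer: $\frac{13941183}{56} \approx 2.4895 \cdot 10^{5}$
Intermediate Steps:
$\frac{-731 - 43}{-30 + 366} + 1353 \cdot 184 = - \frac{774}{336} + 248952 = \left(-774\right) \frac{1}{336} + 248952 = - \frac{129}{56} + 248952 = \frac{13941183}{56}$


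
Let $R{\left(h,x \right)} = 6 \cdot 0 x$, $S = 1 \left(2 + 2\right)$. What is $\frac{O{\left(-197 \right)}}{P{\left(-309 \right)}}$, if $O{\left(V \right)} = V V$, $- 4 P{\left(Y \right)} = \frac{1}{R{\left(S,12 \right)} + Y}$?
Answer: $47967924$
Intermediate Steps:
$S = 4$ ($S = 1 \cdot 4 = 4$)
$R{\left(h,x \right)} = 0$ ($R{\left(h,x \right)} = 0 x = 0$)
$P{\left(Y \right)} = - \frac{1}{4 Y}$ ($P{\left(Y \right)} = - \frac{1}{4 \left(0 + Y\right)} = - \frac{1}{4 Y}$)
$O{\left(V \right)} = V^{2}$
$\frac{O{\left(-197 \right)}}{P{\left(-309 \right)}} = \frac{\left(-197\right)^{2}}{\left(- \frac{1}{4}\right) \frac{1}{-309}} = \frac{38809}{\left(- \frac{1}{4}\right) \left(- \frac{1}{309}\right)} = 38809 \frac{1}{\frac{1}{1236}} = 38809 \cdot 1236 = 47967924$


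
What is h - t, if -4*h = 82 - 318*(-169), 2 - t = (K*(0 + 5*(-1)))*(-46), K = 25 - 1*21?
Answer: -12538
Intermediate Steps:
K = 4 (K = 25 - 21 = 4)
t = -918 (t = 2 - 4*(0 + 5*(-1))*(-46) = 2 - 4*(0 - 5)*(-46) = 2 - 4*(-5)*(-46) = 2 - (-20)*(-46) = 2 - 1*920 = 2 - 920 = -918)
h = -13456 (h = -(82 - 318*(-169))/4 = -(82 + 53742)/4 = -¼*53824 = -13456)
h - t = -13456 - 1*(-918) = -13456 + 918 = -12538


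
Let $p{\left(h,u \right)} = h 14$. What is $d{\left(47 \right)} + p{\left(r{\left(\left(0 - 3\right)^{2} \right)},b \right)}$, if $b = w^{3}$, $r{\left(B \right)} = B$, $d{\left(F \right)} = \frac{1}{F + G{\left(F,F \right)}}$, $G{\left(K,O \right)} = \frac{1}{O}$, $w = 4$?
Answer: $\frac{278507}{2210} \approx 126.02$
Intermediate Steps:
$d{\left(F \right)} = \frac{1}{F + \frac{1}{F}}$
$b = 64$ ($b = 4^{3} = 64$)
$p{\left(h,u \right)} = 14 h$
$d{\left(47 \right)} + p{\left(r{\left(\left(0 - 3\right)^{2} \right)},b \right)} = \frac{47}{1 + 47^{2}} + 14 \left(0 - 3\right)^{2} = \frac{47}{1 + 2209} + 14 \left(-3\right)^{2} = \frac{47}{2210} + 14 \cdot 9 = 47 \cdot \frac{1}{2210} + 126 = \frac{47}{2210} + 126 = \frac{278507}{2210}$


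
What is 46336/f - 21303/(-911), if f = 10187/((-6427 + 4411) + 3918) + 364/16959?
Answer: 151698801303779/17557365019 ≈ 8640.2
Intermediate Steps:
f = 19272629/3584002 (f = 10187/(-2016 + 3918) + 364*(1/16959) = 10187/1902 + 364/16959 = 19272629/3584002 ≈ 5.3774)
46336/f - 21303/(-911) = 46336/(19272629/3584002) - 21303/(-911) = 46336*(3584002/19272629) - 21303*(-1/911) = 166068316672/19272629 + 21303/911 = 151698801303779/17557365019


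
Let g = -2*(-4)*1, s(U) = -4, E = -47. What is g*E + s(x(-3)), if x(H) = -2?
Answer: -380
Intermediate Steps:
g = 8 (g = 8*1 = 8)
g*E + s(x(-3)) = 8*(-47) - 4 = -376 - 4 = -380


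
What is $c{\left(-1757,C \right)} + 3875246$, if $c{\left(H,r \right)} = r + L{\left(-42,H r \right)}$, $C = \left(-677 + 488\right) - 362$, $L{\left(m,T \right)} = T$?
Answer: $4842802$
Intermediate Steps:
$C = -551$ ($C = -189 - 362 = -551$)
$c{\left(H,r \right)} = r + H r$
$c{\left(-1757,C \right)} + 3875246 = - 551 \left(1 - 1757\right) + 3875246 = \left(-551\right) \left(-1756\right) + 3875246 = 967556 + 3875246 = 4842802$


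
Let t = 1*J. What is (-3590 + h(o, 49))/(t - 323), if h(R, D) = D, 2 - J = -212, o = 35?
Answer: 3541/109 ≈ 32.486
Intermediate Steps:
J = 214 (J = 2 - 1*(-212) = 2 + 212 = 214)
t = 214 (t = 1*214 = 214)
(-3590 + h(o, 49))/(t - 323) = (-3590 + 49)/(214 - 323) = -3541/(-109) = -3541*(-1/109) = 3541/109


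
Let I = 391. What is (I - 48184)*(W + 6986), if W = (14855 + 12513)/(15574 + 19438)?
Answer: -2922795252900/8753 ≈ -3.3392e+8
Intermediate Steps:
W = 6842/8753 (W = 27368/35012 = 27368*(1/35012) = 6842/8753 ≈ 0.78167)
(I - 48184)*(W + 6986) = (391 - 48184)*(6842/8753 + 6986) = -47793*61155300/8753 = -2922795252900/8753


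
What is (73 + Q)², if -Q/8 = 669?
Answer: 27867841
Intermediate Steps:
Q = -5352 (Q = -8*669 = -5352)
(73 + Q)² = (73 - 5352)² = (-5279)² = 27867841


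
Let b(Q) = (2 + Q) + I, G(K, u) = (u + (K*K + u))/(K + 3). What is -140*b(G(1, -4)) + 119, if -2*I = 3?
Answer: 294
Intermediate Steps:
I = -3/2 (I = -½*3 = -3/2 ≈ -1.5000)
G(K, u) = (K² + 2*u)/(3 + K) (G(K, u) = (u + (K² + u))/(3 + K) = (u + (u + K²))/(3 + K) = (K² + 2*u)/(3 + K))
b(Q) = ½ + Q (b(Q) = (2 + Q) - 3/2 = ½ + Q)
-140*b(G(1, -4)) + 119 = -140*(½ + (1² + 2*(-4))/(3 + 1)) + 119 = -140*(½ + (1 - 8)/4) + 119 = -140*(½ + (¼)*(-7)) + 119 = -140*(½ - 7/4) + 119 = -140*(-5/4) + 119 = 175 + 119 = 294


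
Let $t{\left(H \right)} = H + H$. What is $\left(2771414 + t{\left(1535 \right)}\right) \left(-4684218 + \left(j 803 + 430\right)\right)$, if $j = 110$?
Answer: $-12750024693672$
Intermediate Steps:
$t{\left(H \right)} = 2 H$
$\left(2771414 + t{\left(1535 \right)}\right) \left(-4684218 + \left(j 803 + 430\right)\right) = \left(2771414 + 2 \cdot 1535\right) \left(-4684218 + \left(110 \cdot 803 + 430\right)\right) = \left(2771414 + 3070\right) \left(-4684218 + \left(88330 + 430\right)\right) = 2774484 \left(-4684218 + 88760\right) = 2774484 \left(-4595458\right) = -12750024693672$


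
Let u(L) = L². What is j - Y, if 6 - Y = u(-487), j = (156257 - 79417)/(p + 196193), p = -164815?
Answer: 3720888727/15689 ≈ 2.3717e+5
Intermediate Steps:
j = 38420/15689 (j = (156257 - 79417)/(-164815 + 196193) = 76840/31378 = 76840*(1/31378) = 38420/15689 ≈ 2.4488)
Y = -237163 (Y = 6 - 1*(-487)² = 6 - 1*237169 = 6 - 237169 = -237163)
j - Y = 38420/15689 - 1*(-237163) = 38420/15689 + 237163 = 3720888727/15689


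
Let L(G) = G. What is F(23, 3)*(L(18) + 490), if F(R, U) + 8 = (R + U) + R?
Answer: 20828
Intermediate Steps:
F(R, U) = -8 + U + 2*R (F(R, U) = -8 + ((R + U) + R) = -8 + (U + 2*R) = -8 + U + 2*R)
F(23, 3)*(L(18) + 490) = (-8 + 3 + 2*23)*(18 + 490) = (-8 + 3 + 46)*508 = 41*508 = 20828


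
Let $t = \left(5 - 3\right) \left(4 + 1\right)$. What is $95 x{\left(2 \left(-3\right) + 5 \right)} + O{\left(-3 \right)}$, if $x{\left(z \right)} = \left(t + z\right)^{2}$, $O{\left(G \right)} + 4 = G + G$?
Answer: $7685$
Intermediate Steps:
$t = 10$ ($t = 2 \cdot 5 = 10$)
$O{\left(G \right)} = -4 + 2 G$ ($O{\left(G \right)} = -4 + \left(G + G\right) = -4 + 2 G$)
$x{\left(z \right)} = \left(10 + z\right)^{2}$
$95 x{\left(2 \left(-3\right) + 5 \right)} + O{\left(-3 \right)} = 95 \left(10 + \left(2 \left(-3\right) + 5\right)\right)^{2} + \left(-4 + 2 \left(-3\right)\right) = 95 \left(10 + \left(-6 + 5\right)\right)^{2} - 10 = 95 \left(10 - 1\right)^{2} - 10 = 95 \cdot 9^{2} - 10 = 95 \cdot 81 - 10 = 7695 - 10 = 7685$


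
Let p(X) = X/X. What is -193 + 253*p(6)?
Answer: 60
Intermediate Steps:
p(X) = 1
-193 + 253*p(6) = -193 + 253*1 = -193 + 253 = 60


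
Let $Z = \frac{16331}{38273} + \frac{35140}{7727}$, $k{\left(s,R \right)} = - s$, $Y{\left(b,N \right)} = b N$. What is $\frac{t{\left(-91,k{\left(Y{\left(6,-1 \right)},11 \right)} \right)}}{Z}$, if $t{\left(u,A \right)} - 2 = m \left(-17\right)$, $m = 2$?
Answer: $- \frac{9463535072}{1471102857} \approx -6.433$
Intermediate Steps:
$Y{\left(b,N \right)} = N b$
$t{\left(u,A \right)} = -32$ ($t{\left(u,A \right)} = 2 + 2 \left(-17\right) = 2 - 34 = -32$)
$Z = \frac{1471102857}{295735471}$ ($Z = 16331 \cdot \frac{1}{38273} + 35140 \cdot \frac{1}{7727} = \frac{16331}{38273} + \frac{35140}{7727} = \frac{1471102857}{295735471} \approx 4.9744$)
$\frac{t{\left(-91,k{\left(Y{\left(6,-1 \right)},11 \right)} \right)}}{Z} = - \frac{32}{\frac{1471102857}{295735471}} = \left(-32\right) \frac{295735471}{1471102857} = - \frac{9463535072}{1471102857}$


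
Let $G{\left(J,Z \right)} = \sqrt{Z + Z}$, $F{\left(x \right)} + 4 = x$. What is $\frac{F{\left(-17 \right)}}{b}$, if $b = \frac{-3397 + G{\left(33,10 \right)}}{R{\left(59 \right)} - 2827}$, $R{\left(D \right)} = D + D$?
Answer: $- \frac{193251933}{11539589} - \frac{113778 \sqrt{5}}{11539589} \approx -16.769$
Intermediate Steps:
$R{\left(D \right)} = 2 D$
$F{\left(x \right)} = -4 + x$
$G{\left(J,Z \right)} = \sqrt{2} \sqrt{Z}$ ($G{\left(J,Z \right)} = \sqrt{2 Z} = \sqrt{2} \sqrt{Z}$)
$b = \frac{79}{63} - \frac{2 \sqrt{5}}{2709}$ ($b = \frac{-3397 + \sqrt{2} \sqrt{10}}{2 \cdot 59 - 2827} = \frac{-3397 + 2 \sqrt{5}}{118 - 2827} = \frac{-3397 + 2 \sqrt{5}}{-2709} = \left(-3397 + 2 \sqrt{5}\right) \left(- \frac{1}{2709}\right) = \frac{79}{63} - \frac{2 \sqrt{5}}{2709} \approx 1.2523$)
$\frac{F{\left(-17 \right)}}{b} = \frac{-4 - 17}{\frac{79}{63} - \frac{2 \sqrt{5}}{2709}} = - \frac{21}{\frac{79}{63} - \frac{2 \sqrt{5}}{2709}}$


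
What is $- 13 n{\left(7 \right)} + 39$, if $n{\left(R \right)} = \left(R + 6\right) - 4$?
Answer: $-78$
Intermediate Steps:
$n{\left(R \right)} = 2 + R$ ($n{\left(R \right)} = \left(6 + R\right) - 4 = 2 + R$)
$- 13 n{\left(7 \right)} + 39 = - 13 \left(2 + 7\right) + 39 = \left(-13\right) 9 + 39 = -117 + 39 = -78$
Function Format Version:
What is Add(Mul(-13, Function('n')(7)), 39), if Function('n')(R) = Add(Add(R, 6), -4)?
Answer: -78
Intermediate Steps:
Function('n')(R) = Add(2, R) (Function('n')(R) = Add(Add(6, R), -4) = Add(2, R))
Add(Mul(-13, Function('n')(7)), 39) = Add(Mul(-13, Add(2, 7)), 39) = Add(Mul(-13, 9), 39) = Add(-117, 39) = -78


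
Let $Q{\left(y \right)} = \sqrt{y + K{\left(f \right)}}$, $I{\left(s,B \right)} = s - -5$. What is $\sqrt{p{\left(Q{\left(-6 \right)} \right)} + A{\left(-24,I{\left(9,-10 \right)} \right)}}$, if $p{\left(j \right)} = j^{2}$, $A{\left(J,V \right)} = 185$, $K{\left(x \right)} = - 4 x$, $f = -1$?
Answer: $\sqrt{183} \approx 13.528$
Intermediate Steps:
$I{\left(s,B \right)} = 5 + s$ ($I{\left(s,B \right)} = s + 5 = 5 + s$)
$Q{\left(y \right)} = \sqrt{4 + y}$ ($Q{\left(y \right)} = \sqrt{y - -4} = \sqrt{y + 4} = \sqrt{4 + y}$)
$\sqrt{p{\left(Q{\left(-6 \right)} \right)} + A{\left(-24,I{\left(9,-10 \right)} \right)}} = \sqrt{\left(\sqrt{4 - 6}\right)^{2} + 185} = \sqrt{\left(\sqrt{-2}\right)^{2} + 185} = \sqrt{\left(i \sqrt{2}\right)^{2} + 185} = \sqrt{-2 + 185} = \sqrt{183}$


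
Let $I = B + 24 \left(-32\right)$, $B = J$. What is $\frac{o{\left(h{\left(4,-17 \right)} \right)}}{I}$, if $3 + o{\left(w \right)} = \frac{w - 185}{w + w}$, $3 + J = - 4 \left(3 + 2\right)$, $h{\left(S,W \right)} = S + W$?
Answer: $- \frac{60}{10283} \approx -0.0058349$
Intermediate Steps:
$J = -23$ ($J = -3 - 4 \left(3 + 2\right) = -3 - 20 = -23$)
$B = -23$
$I = -791$ ($I = -23 + 24 \left(-32\right) = -23 - 768 = -791$)
$o{\left(w \right)} = -3 + \frac{-185 + w}{2 w}$ ($o{\left(w \right)} = -3 + \frac{w - 185}{w + w} = -3 + \frac{-185 + w}{2 w}$)
$\frac{o{\left(h{\left(4,-17 \right)} \right)}}{I} = \frac{\frac{5}{2} \frac{1}{4 - 17} \left(-37 - \left(4 - 17\right)\right)}{-791} = \frac{5 \left(-37 - -13\right)}{2 \left(-13\right)} \left(- \frac{1}{791}\right) = \frac{5}{2} \left(- \frac{1}{13}\right) \left(-37 + 13\right) \left(- \frac{1}{791}\right) = \frac{5}{2} \left(- \frac{1}{13}\right) \left(-24\right) \left(- \frac{1}{791}\right) = \frac{60}{13} \left(- \frac{1}{791}\right) = - \frac{60}{10283}$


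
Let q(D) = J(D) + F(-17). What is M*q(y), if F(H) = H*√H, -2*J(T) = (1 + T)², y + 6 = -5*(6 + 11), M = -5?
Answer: 20250 + 85*I*√17 ≈ 20250.0 + 350.46*I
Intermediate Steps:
y = -91 (y = -6 - 5*(6 + 11) = -6 - 5*17 = -6 - 85 = -91)
J(T) = -(1 + T)²/2
F(H) = H^(3/2)
q(D) = -(1 + D)²/2 - 17*I*√17 (q(D) = -(1 + D)²/2 + (-17)^(3/2) = -(1 + D)²/2 - 17*I*√17)
M*q(y) = -5*(-(1 - 91)²/2 - 17*I*√17) = -5*(-½*(-90)² - 17*I*√17) = -5*(-½*8100 - 17*I*√17) = -5*(-4050 - 17*I*√17) = 20250 + 85*I*√17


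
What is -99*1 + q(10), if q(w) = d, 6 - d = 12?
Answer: -105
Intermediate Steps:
d = -6 (d = 6 - 1*12 = 6 - 12 = -6)
q(w) = -6
-99*1 + q(10) = -99*1 - 6 = -99 - 6 = -105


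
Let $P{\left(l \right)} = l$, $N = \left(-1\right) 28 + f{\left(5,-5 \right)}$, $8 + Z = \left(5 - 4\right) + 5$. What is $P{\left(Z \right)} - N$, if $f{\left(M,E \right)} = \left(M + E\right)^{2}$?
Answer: $26$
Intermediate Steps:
$f{\left(M,E \right)} = \left(E + M\right)^{2}$
$Z = -2$ ($Z = -8 + \left(\left(5 - 4\right) + 5\right) = -8 + \left(1 + 5\right) = -8 + 6 = -2$)
$N = -28$ ($N = \left(-1\right) 28 + \left(-5 + 5\right)^{2} = -28 + 0^{2} = -28 + 0 = -28$)
$P{\left(Z \right)} - N = -2 - -28 = -2 + 28 = 26$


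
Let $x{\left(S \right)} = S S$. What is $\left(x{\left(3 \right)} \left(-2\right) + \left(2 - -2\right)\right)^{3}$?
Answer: $-2744$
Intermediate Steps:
$x{\left(S \right)} = S^{2}$
$\left(x{\left(3 \right)} \left(-2\right) + \left(2 - -2\right)\right)^{3} = \left(3^{2} \left(-2\right) + \left(2 - -2\right)\right)^{3} = \left(9 \left(-2\right) + \left(2 + 2\right)\right)^{3} = \left(-18 + 4\right)^{3} = \left(-14\right)^{3} = -2744$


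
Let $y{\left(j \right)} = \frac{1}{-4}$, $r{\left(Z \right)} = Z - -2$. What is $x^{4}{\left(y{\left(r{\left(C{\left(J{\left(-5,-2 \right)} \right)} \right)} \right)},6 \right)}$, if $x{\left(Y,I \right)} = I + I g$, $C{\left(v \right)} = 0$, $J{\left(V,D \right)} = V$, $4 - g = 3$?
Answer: $20736$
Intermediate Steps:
$g = 1$ ($g = 4 - 3 = 1$)
$r{\left(Z \right)} = 2 + Z$ ($r{\left(Z \right)} = Z + 2 = 2 + Z$)
$y{\left(j \right)} = - \frac{1}{4}$
$x{\left(Y,I \right)} = 2 I$ ($x{\left(Y,I \right)} = I + I 1 = I + I = 2 I$)
$x^{4}{\left(y{\left(r{\left(C{\left(J{\left(-5,-2 \right)} \right)} \right)} \right)},6 \right)} = \left(2 \cdot 6\right)^{4} = 12^{4} = 20736$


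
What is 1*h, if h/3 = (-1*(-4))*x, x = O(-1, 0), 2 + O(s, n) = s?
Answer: -36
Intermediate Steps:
O(s, n) = -2 + s
x = -3 (x = -2 - 1 = -3)
h = -36 (h = 3*(-1*(-4)*(-3)) = 3*(4*(-3)) = 3*(-12) = -36)
1*h = 1*(-36) = -36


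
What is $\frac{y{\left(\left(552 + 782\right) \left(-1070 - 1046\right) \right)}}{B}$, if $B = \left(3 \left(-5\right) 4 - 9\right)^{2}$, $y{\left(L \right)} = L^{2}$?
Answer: $\frac{15062161984}{9} \approx 1.6736 \cdot 10^{9}$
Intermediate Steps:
$B = 4761$ ($B = \left(\left(-15\right) 4 - 9\right)^{2} = \left(-60 - 9\right)^{2} = \left(-69\right)^{2} = 4761$)
$\frac{y{\left(\left(552 + 782\right) \left(-1070 - 1046\right) \right)}}{B} = \frac{\left(\left(552 + 782\right) \left(-1070 - 1046\right)\right)^{2}}{4761} = \left(1334 \left(-2116\right)\right)^{2} \cdot \frac{1}{4761} = \left(-2822744\right)^{2} \cdot \frac{1}{4761} = 7967883689536 \cdot \frac{1}{4761} = \frac{15062161984}{9}$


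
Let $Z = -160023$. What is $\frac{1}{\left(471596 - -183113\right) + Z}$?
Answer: $\frac{1}{494686} \approx 2.0215 \cdot 10^{-6}$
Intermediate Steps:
$\frac{1}{\left(471596 - -183113\right) + Z} = \frac{1}{\left(471596 - -183113\right) - 160023} = \frac{1}{\left(471596 + 183113\right) - 160023} = \frac{1}{654709 - 160023} = \frac{1}{494686}$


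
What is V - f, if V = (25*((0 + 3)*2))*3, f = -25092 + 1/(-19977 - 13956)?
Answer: 866716687/33933 ≈ 25542.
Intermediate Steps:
f = -851446837/33933 (f = -25092 + 1/(-33933) = -25092 - 1/33933 = -851446837/33933 ≈ -25092.)
V = 450 (V = (25*(3*2))*3 = (25*6)*3 = 150*3 = 450)
V - f = 450 - 1*(-851446837/33933) = 450 + 851446837/33933 = 866716687/33933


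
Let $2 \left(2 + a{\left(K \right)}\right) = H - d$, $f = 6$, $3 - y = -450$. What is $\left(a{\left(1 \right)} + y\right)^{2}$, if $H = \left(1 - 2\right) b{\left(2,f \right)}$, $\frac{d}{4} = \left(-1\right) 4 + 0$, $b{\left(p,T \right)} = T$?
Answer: $207936$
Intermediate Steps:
$y = 453$ ($y = 3 - -450 = 3 + 450 = 453$)
$d = -16$ ($d = 4 \left(\left(-1\right) 4 + 0\right) = 4 \left(-4 + 0\right) = 4 \left(-4\right) = -16$)
$H = -6$ ($H = \left(1 - 2\right) 6 = \left(-1\right) 6 = -6$)
$a{\left(K \right)} = 3$ ($a{\left(K \right)} = -2 + \frac{-6 - -16}{2} = -2 + \frac{-6 + 16}{2} = -2 + \frac{1}{2} \cdot 10 = -2 + 5 = 3$)
$\left(a{\left(1 \right)} + y\right)^{2} = \left(3 + 453\right)^{2} = 456^{2} = 207936$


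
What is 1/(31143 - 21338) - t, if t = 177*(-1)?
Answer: 1735486/9805 ≈ 177.00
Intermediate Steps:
t = -177
1/(31143 - 21338) - t = 1/(31143 - 21338) - 1*(-177) = 1/9805 + 177 = 1735486/9805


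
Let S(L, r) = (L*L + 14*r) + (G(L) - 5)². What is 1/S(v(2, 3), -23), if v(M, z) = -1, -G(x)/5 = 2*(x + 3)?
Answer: 1/304 ≈ 0.0032895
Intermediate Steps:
G(x) = -30 - 10*x (G(x) = -10*(x + 3) = -10*(3 + x) = -5*(6 + 2*x) = -30 - 10*x)
S(L, r) = L² + (-35 - 10*L)² + 14*r (S(L, r) = (L*L + 14*r) + ((-30 - 10*L) - 5)² = (L² + 14*r) + (-35 - 10*L)² = L² + (-35 - 10*L)² + 14*r)
1/S(v(2, 3), -23) = 1/(1225 + 14*(-23) + 101*(-1)² + 700*(-1)) = 1/(1225 - 322 + 101*1 - 700) = 1/(1225 - 322 + 101 - 700) = 1/304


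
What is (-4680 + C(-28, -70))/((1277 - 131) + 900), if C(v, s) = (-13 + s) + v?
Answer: -1597/682 ≈ -2.3416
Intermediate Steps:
C(v, s) = -13 + s + v
(-4680 + C(-28, -70))/((1277 - 131) + 900) = (-4680 + (-13 - 70 - 28))/((1277 - 131) + 900) = (-4680 - 111)/(1146 + 900) = -4791/2046 = -4791*1/2046 = -1597/682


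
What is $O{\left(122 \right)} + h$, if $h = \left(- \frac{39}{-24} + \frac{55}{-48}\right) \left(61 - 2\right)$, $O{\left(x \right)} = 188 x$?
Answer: $\frac{1102285}{48} \approx 22964.0$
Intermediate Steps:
$h = \frac{1357}{48}$ ($h = \left(\left(-39\right) \left(- \frac{1}{24}\right) + 55 \left(- \frac{1}{48}\right)\right) 59 = \left(\frac{13}{8} - \frac{55}{48}\right) 59 = \frac{23}{48} \cdot 59 = \frac{1357}{48} \approx 28.271$)
$O{\left(122 \right)} + h = 188 \cdot 122 + \frac{1357}{48} = 22936 + \frac{1357}{48} = \frac{1102285}{48}$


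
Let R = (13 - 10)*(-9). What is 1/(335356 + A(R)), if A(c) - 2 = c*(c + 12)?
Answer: 1/335763 ≈ 2.9783e-6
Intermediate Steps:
R = -27 (R = 3*(-9) = -27)
A(c) = 2 + c*(12 + c) (A(c) = 2 + c*(c + 12) = 2 + c*(12 + c))
1/(335356 + A(R)) = 1/(335356 + (2 + (-27)² + 12*(-27))) = 1/(335356 + (2 + 729 - 324)) = 1/(335356 + 407) = 1/335763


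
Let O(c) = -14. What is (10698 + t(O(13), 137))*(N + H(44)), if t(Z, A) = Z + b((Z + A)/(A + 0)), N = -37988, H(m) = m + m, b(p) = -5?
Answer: -404734100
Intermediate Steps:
H(m) = 2*m
t(Z, A) = -5 + Z (t(Z, A) = Z - 5 = -5 + Z)
(10698 + t(O(13), 137))*(N + H(44)) = (10698 + (-5 - 14))*(-37988 + 2*44) = (10698 - 19)*(-37988 + 88) = 10679*(-37900) = -404734100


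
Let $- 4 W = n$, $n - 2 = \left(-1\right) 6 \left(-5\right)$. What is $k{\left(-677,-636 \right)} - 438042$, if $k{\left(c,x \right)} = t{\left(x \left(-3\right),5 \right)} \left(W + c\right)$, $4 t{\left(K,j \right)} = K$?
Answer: $-764787$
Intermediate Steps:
$t{\left(K,j \right)} = \frac{K}{4}$
$n = 32$ ($n = 2 + \left(-1\right) 6 \left(-5\right) = 2 - -30 = 2 + 30 = 32$)
$W = -8$ ($W = \left(- \frac{1}{4}\right) 32 = -8$)
$k{\left(c,x \right)} = - \frac{3 x \left(-8 + c\right)}{4}$ ($k{\left(c,x \right)} = \frac{x \left(-3\right)}{4} \left(-8 + c\right) = \frac{\left(-3\right) x}{4} \left(-8 + c\right) = - \frac{3 x}{4} \left(-8 + c\right) = - \frac{3 x \left(-8 + c\right)}{4}$)
$k{\left(-677,-636 \right)} - 438042 = \frac{3}{4} \left(-636\right) \left(8 - -677\right) - 438042 = \frac{3}{4} \left(-636\right) \left(8 + 677\right) - 438042 = \frac{3}{4} \left(-636\right) 685 - 438042 = -326745 - 438042 = -764787$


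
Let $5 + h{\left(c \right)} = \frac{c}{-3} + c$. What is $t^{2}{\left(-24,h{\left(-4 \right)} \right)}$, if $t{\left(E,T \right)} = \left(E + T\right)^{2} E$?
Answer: $\frac{5212840000}{9} \approx 5.792 \cdot 10^{8}$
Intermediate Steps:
$h{\left(c \right)} = -5 + \frac{2 c}{3}$ ($h{\left(c \right)} = -5 + \left(\frac{c}{-3} + c\right) = -5 + \left(- \frac{c}{3} + c\right) = -5 + \frac{2 c}{3}$)
$t{\left(E,T \right)} = E \left(E + T\right)^{2}$
$t^{2}{\left(-24,h{\left(-4 \right)} \right)} = \left(- 24 \left(-24 + \left(-5 + \frac{2}{3} \left(-4\right)\right)\right)^{2}\right)^{2} = \left(- 24 \left(-24 - \frac{23}{3}\right)^{2}\right)^{2} = \left(- 24 \left(- \frac{95}{3}\right)^{2}\right)^{2} = \left(\left(-24\right) \frac{9025}{9}\right)^{2} = \left(- \frac{72200}{3}\right)^{2} = \frac{5212840000}{9}$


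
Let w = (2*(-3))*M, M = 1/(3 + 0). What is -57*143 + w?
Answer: -8153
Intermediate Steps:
M = 1/3 ≈ 0.33333
w = -2 (w = (2*(-3))*(1/3) = -6*1/3 = -2)
-57*143 + w = -57*143 - 2 = -8151 - 2 = -8153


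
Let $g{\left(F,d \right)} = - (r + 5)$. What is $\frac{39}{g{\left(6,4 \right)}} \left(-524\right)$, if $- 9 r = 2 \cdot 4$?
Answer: $\frac{183924}{37} \approx 4970.9$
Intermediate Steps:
$r = - \frac{8}{9}$ ($r = - \frac{2 \cdot 4}{9} = \left(- \frac{1}{9}\right) 8 = - \frac{8}{9} \approx -0.88889$)
$g{\left(F,d \right)} = - \frac{37}{9}$ ($g{\left(F,d \right)} = - (- \frac{8}{9} + 5) = \left(-1\right) \frac{37}{9} = - \frac{37}{9}$)
$\frac{39}{g{\left(6,4 \right)}} \left(-524\right) = \frac{39}{- \frac{37}{9}} \left(-524\right) = 39 \left(- \frac{9}{37}\right) \left(-524\right) = \left(- \frac{351}{37}\right) \left(-524\right) = \frac{183924}{37}$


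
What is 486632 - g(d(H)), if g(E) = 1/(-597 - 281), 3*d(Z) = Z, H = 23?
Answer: 427262897/878 ≈ 4.8663e+5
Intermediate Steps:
d(Z) = Z/3
g(E) = -1/878 (g(E) = 1/(-878) = -1/878)
486632 - g(d(H)) = 486632 - 1*(-1/878) = 486632 + 1/878 = 427262897/878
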